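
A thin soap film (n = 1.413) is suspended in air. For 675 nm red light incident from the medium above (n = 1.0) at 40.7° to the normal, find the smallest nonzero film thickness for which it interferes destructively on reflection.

269 nm

Ray reflecting at the top interface goes from n = 1.0 toward n = 1.413: a half-wave phase shift.
Bottom surface (1.413 → 1.0): reflection off a lower-index medium gives no phase shift.
The two reflections differ by half a wavelength.
For minimum reflection here: 2 n t cos θ_r = m λ.
Snell's law: 1.0 sin 40.7° = 1.413 sin θ_r → sin θ_r = 0.461, cos θ_r = 0.887.
Minimum nonzero at m = 1: t = λ / (2 n cos θ_r) = 675 / (2 × 1.413 × 0.887) = 269 nm.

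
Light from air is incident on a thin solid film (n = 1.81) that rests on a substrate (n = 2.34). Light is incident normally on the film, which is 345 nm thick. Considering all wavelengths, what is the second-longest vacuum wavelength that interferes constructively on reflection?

624 nm

Top surface (1.0 → 1.81): reflection off a higher-index medium gives a half-wave phase shift.
Ray reflecting at the bottom interface goes from n = 1.81 toward n = 2.34: a half-wave phase shift.
Net: no relative phase inversion (both shifts match).
So the condition for constructive reflection is 2 n t = m λ.
λ = 2 n t / m. The second-longest wavelength is m = 2: λ = 2 × 1.81 × 345 / 2.00 = 624 nm.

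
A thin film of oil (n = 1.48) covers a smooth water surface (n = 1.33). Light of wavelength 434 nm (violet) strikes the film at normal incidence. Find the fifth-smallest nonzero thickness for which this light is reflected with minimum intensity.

733 nm

Top surface (1.0 → 1.48): reflection off a higher-index medium gives a half-wave phase shift.
At the lower boundary (n = 1.48 to n = 1.33) the reflected ray undergoes no phase shift.
Exactly one π shift → a net half-wave offset.
So the condition for destructive reflection is 2 n t = m λ.
The fifth-smallest nonzero thickness corresponds to m = 5: t = m λ / (2 n) = 5.00 × 434 / (2 × 1.48) = 733 nm.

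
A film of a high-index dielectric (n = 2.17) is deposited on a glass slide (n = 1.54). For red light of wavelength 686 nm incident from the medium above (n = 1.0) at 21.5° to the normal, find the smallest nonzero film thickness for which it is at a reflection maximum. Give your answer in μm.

Ray reflecting at the top interface goes from n = 1.0 toward n = 2.17: a half-wave phase shift.
Bottom surface (2.17 → 1.54): reflection off a lower-index medium gives no phase shift.
Net: one phase inversion between the two reflected rays.
So the condition for constructive reflection is 2 n t cos θ_r = (m + ½) λ.
Snell's law: 1.0 sin 21.5° = 2.17 sin θ_r → sin θ_r = 0.169, cos θ_r = 0.986.
Minimum at m = 0: t = λ / (4 n cos θ_r) = 686 / (4 × 2.17 × 0.986) = 80.2 nm.

0.0802 μm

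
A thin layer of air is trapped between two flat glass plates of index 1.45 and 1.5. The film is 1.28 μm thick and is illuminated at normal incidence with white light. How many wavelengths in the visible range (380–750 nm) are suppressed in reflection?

At the upper boundary (n = 1.45 to n = 1.0) the reflected ray undergoes no phase shift.
At the lower boundary (n = 1.0 to n = 1.5) the reflected ray undergoes a half-wave phase shift.
Net: one phase inversion between the two reflected rays.
So the condition for destructive reflection is 2 n t = m λ.
λ = 2 n t / m = 2560 / m nm.
m=3: 853 nm (IR); m=4: 640 nm (visible); m=5: 512 nm (visible); m=6: 427 nm (visible); m=7: 366 nm (UV).

3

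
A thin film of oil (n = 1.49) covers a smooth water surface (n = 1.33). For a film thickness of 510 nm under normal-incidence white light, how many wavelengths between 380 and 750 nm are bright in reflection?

At the upper boundary (n = 1.0 to n = 1.49) the reflected ray undergoes a half-wave phase shift.
Ray reflecting at the bottom interface goes from n = 1.49 toward n = 1.33: no phase shift.
Net: one phase inversion between the two reflected rays.
So the condition for constructive reflection is 2 n t = (m + ½) λ.
λ = 2 n t / (m + ½) = 1520 / (m + ½) nm.
m=1: 1013 nm (IR); m=2: 608 nm (visible); m=3: 434 nm (visible); m=4: 338 nm (UV).

2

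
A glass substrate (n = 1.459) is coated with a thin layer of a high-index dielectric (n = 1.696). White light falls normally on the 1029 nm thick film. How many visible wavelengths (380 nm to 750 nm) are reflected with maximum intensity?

Top surface (1.0 → 1.696): reflection off a higher-index medium gives a half-wave phase shift.
At the lower boundary (n = 1.696 to n = 1.459) the reflected ray undergoes no phase shift.
Exactly one π shift → a net half-wave offset.
So the condition for constructive reflection is 2 n t = (m + ½) λ.
λ = 2 n t / (m + ½) = 3490 / (m + ½) nm.
m=4: 776 nm (IR); m=5: 635 nm (visible); m=6: 537 nm (visible); m=7: 465 nm (visible); m=8: 411 nm (visible); m=9: 367 nm (UV).

4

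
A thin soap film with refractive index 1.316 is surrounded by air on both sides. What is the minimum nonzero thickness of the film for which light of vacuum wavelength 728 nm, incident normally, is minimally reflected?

Ray reflecting at the top interface goes from n = 1.0 toward n = 1.316: a half-wave phase shift.
At the lower boundary (n = 1.316 to n = 1.0) the reflected ray undergoes no phase shift.
Net: one phase inversion between the two reflected rays.
With one net inversion, destructive interference in reflection requires 2 n t = m λ.
Minimum nonzero at m = 1: t = λ / (2 n) = 728 / (2 × 1.316) = 277 nm.

277 nm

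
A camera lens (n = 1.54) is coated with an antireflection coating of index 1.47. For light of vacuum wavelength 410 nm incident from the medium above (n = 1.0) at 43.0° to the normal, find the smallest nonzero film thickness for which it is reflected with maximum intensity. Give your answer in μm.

Top surface (1.0 → 1.47): reflection off a higher-index medium gives a half-wave phase shift.
Ray reflecting at the bottom interface goes from n = 1.47 toward n = 1.54: a half-wave phase shift.
Zero or two π shifts → no net half-wave offset.
With no net inversion, constructive interference in reflection requires 2 n t cos θ_r = m λ.
Snell's law: 1.0 sin 43.0° = 1.47 sin θ_r → sin θ_r = 0.464, cos θ_r = 0.886.
Minimum nonzero at m = 1: t = λ / (2 n cos θ_r) = 410 / (2 × 1.47 × 0.886) = 157 nm.

0.157 μm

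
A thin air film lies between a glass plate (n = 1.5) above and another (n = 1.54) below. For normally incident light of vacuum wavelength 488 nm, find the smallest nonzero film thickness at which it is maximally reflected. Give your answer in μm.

Ray reflecting at the top interface goes from n = 1.5 toward n = 1.0: no phase shift.
At the lower boundary (n = 1.0 to n = 1.54) the reflected ray undergoes a half-wave phase shift.
The two reflections differ by half a wavelength.
So the condition for constructive reflection is 2 n t = (m + ½) λ.
Minimum at m = 0: t = λ / (4 n) = 488 / (4 × 1.0) = 122 nm.

0.122 μm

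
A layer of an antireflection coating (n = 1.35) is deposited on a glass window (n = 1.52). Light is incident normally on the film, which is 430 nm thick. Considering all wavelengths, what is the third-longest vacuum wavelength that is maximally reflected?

Top surface (1.0 → 1.35): reflection off a higher-index medium gives a half-wave phase shift.
Ray reflecting at the bottom interface goes from n = 1.35 toward n = 1.52: a half-wave phase shift.
The two reflections carry the same phase change, so no net offset.
With no net inversion, constructive interference in reflection requires 2 n t = m λ.
λ = 2 n t / m. The third-longest wavelength is m = 3: λ = 2 × 1.35 × 430 / 3.00 = 387 nm.

387 nm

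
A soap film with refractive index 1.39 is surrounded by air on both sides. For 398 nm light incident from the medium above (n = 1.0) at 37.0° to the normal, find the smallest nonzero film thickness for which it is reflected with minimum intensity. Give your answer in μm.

0.159 μm

Ray reflecting at the top interface goes from n = 1.0 toward n = 1.39: a half-wave phase shift.
Bottom surface (1.39 → 1.0): reflection off a lower-index medium gives no phase shift.
The two reflections differ by half a wavelength.
With one net inversion, destructive interference in reflection requires 2 n t cos θ_r = m λ.
Snell's law: 1.0 sin 37.0° = 1.39 sin θ_r → sin θ_r = 0.433, cos θ_r = 0.901.
Minimum nonzero at m = 1: t = λ / (2 n cos θ_r) = 398 / (2 × 1.39 × 0.901) = 159 nm.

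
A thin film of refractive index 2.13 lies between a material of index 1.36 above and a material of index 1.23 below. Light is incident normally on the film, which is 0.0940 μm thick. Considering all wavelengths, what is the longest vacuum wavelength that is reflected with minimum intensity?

Ray reflecting at the top interface goes from n = 1.36 toward n = 2.13: a half-wave phase shift.
Ray reflecting at the bottom interface goes from n = 2.13 toward n = 1.23: no phase shift.
The two reflections differ by half a wavelength.
With one net inversion, destructive interference in reflection requires 2 n t = m λ.
λ = 2 n t / m. The longest wavelength is m = 1: λ = 2 × 2.13 × 94.0 / 1.00 = 400 nm.

400 nm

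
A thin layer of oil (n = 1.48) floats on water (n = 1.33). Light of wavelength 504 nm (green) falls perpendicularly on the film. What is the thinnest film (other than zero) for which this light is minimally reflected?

170 nm

Ray reflecting at the top interface goes from n = 1.0 toward n = 1.48: a half-wave phase shift.
Bottom surface (1.48 → 1.33): reflection off a lower-index medium gives no phase shift.
Exactly one π shift → a net half-wave offset.
With one net inversion, destructive interference in reflection requires 2 n t = m λ.
Minimum nonzero at m = 1: t = λ / (2 n) = 504 / (2 × 1.48) = 170 nm.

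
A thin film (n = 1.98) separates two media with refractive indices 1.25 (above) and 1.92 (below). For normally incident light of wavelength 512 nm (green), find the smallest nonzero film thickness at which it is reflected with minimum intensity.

Top surface (1.25 → 1.98): reflection off a higher-index medium gives a half-wave phase shift.
At the lower boundary (n = 1.98 to n = 1.92) the reflected ray undergoes no phase shift.
The two reflections differ by half a wavelength.
For weak reflection here: 2 n t = m λ.
Minimum nonzero at m = 1: t = λ / (2 n) = 512 / (2 × 1.98) = 129 nm.

129 nm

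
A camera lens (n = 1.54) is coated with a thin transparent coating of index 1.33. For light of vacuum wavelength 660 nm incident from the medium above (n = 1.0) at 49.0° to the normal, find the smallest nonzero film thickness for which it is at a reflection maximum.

301 nm

Ray reflecting at the top interface goes from n = 1.0 toward n = 1.33: a half-wave phase shift.
Bottom surface (1.33 → 1.54): reflection off a higher-index medium gives a half-wave phase shift.
Net: no relative phase inversion (both shifts match).
With no net inversion, constructive interference in reflection requires 2 n t cos θ_r = m λ.
Snell's law: 1.0 sin 49.0° = 1.33 sin θ_r → sin θ_r = 0.567, cos θ_r = 0.823.
Minimum nonzero at m = 1: t = λ / (2 n cos θ_r) = 660 / (2 × 1.33 × 0.823) = 301 nm.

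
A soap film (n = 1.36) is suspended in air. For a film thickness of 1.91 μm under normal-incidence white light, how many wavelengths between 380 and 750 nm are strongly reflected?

7

Ray reflecting at the top interface goes from n = 1.0 toward n = 1.36: a half-wave phase shift.
At the lower boundary (n = 1.36 to n = 1.0) the reflected ray undergoes no phase shift.
Exactly one π shift → a net half-wave offset.
For maximum reflection here: 2 n t = (m + ½) λ.
λ = 2 n t / (m + ½) = 5195 / (m + ½) nm.
m=6: 799 nm (IR); m=7: 693 nm (visible); m=8: 611 nm (visible); m=9: 547 nm (visible); m=10: 495 nm (visible); m=11: 452 nm (visible); m=12: 416 nm (visible); m=13: 385 nm (visible); m=14: 358 nm (UV).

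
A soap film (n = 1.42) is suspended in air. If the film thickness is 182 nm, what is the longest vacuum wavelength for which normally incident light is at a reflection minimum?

At the upper boundary (n = 1.0 to n = 1.42) the reflected ray undergoes a half-wave phase shift.
At the lower boundary (n = 1.42 to n = 1.0) the reflected ray undergoes no phase shift.
The two reflections differ by half a wavelength.
For minimum reflection here: 2 n t = m λ.
λ = 2 n t / m. The longest wavelength is m = 1: λ = 2 × 1.42 × 182 / 1.00 = 517 nm.

517 nm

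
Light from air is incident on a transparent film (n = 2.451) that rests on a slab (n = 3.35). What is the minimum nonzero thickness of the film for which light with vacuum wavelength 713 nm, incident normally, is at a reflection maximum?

Ray reflecting at the top interface goes from n = 1.0 toward n = 2.451: a half-wave phase shift.
At the lower boundary (n = 2.451 to n = 3.35) the reflected ray undergoes a half-wave phase shift.
The two reflections carry the same phase change, so no net offset.
For strong reflection here: 2 n t = m λ.
Minimum nonzero at m = 1: t = λ / (2 n) = 713 / (2 × 2.451) = 145 nm.

145 nm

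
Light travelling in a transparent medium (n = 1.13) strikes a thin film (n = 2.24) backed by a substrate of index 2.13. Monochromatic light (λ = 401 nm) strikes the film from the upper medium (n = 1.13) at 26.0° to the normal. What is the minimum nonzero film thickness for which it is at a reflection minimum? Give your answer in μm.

0.0918 μm

Top surface (1.13 → 2.24): reflection off a higher-index medium gives a half-wave phase shift.
At the lower boundary (n = 2.24 to n = 2.13) the reflected ray undergoes no phase shift.
Exactly one π shift → a net half-wave offset.
So the condition for destructive reflection is 2 n t cos θ_r = m λ.
Snell's law: 1.13 sin 26.0° = 2.24 sin θ_r → sin θ_r = 0.221, cos θ_r = 0.975.
Minimum nonzero at m = 1: t = λ / (2 n cos θ_r) = 401 / (2 × 2.24 × 0.975) = 91.8 nm.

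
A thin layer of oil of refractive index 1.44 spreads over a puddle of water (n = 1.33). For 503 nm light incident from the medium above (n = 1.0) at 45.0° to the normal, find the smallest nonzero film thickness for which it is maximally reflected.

Top surface (1.0 → 1.44): reflection off a higher-index medium gives a half-wave phase shift.
Bottom surface (1.44 → 1.33): reflection off a lower-index medium gives no phase shift.
The two reflections differ by half a wavelength.
With one net inversion, constructive interference in reflection requires 2 n t cos θ_r = (m + ½) λ.
Snell's law: 1.0 sin 45.0° = 1.44 sin θ_r → sin θ_r = 0.491, cos θ_r = 0.871.
Minimum at m = 0: t = λ / (4 n cos θ_r) = 503 / (4 × 1.44 × 0.871) = 100 nm.

100 nm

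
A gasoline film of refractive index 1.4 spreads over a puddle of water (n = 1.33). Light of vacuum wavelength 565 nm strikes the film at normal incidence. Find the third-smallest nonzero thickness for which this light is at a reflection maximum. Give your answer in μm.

At the upper boundary (n = 1.0 to n = 1.4) the reflected ray undergoes a half-wave phase shift.
Bottom surface (1.4 → 1.33): reflection off a lower-index medium gives no phase shift.
Exactly one π shift → a net half-wave offset.
So the condition for constructive reflection is 2 n t = (m + ½) λ.
The third-smallest nonzero thickness corresponds to m = 2: t = (m + ½) λ / (2 n) = 2.50 × 565 / (2 × 1.4) = 504 nm.

0.504 μm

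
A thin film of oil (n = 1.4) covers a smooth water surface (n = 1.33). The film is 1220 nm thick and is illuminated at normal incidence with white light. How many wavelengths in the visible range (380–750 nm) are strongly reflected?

Ray reflecting at the top interface goes from n = 1.0 toward n = 1.4: a half-wave phase shift.
Ray reflecting at the bottom interface goes from n = 1.4 toward n = 1.33: no phase shift.
The two reflections differ by half a wavelength.
For maximum reflection here: 2 n t = (m + ½) λ.
λ = 2 n t / (m + ½) = 3416 / (m + ½) nm.
m=4: 759 nm (IR); m=5: 621 nm (visible); m=6: 526 nm (visible); m=7: 455 nm (visible); m=8: 402 nm (visible); m=9: 360 nm (UV).

4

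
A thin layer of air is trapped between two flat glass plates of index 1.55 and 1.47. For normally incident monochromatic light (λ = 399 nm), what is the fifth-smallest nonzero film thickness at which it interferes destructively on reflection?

Ray reflecting at the top interface goes from n = 1.55 toward n = 1.0: no phase shift.
Ray reflecting at the bottom interface goes from n = 1.0 toward n = 1.47: a half-wave phase shift.
Exactly one π shift → a net half-wave offset.
For minimum reflection here: 2 n t = m λ.
The fifth-smallest nonzero thickness corresponds to m = 5: t = m λ / (2 n) = 5.00 × 399 / (2 × 1.0) = 998 nm.

998 nm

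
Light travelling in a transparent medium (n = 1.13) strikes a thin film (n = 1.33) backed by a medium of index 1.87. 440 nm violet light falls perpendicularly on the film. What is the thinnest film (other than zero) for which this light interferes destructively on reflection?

At the upper boundary (n = 1.13 to n = 1.33) the reflected ray undergoes a half-wave phase shift.
At the lower boundary (n = 1.33 to n = 1.87) the reflected ray undergoes a half-wave phase shift.
Zero or two π shifts → no net half-wave offset.
With no net inversion, destructive interference in reflection requires 2 n t = (m + ½) λ.
Minimum at m = 0: t = λ / (4 n) = 440 / (4 × 1.33) = 82.7 nm.

82.7 nm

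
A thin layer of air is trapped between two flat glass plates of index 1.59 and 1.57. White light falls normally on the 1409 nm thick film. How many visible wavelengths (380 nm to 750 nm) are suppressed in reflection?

Ray reflecting at the top interface goes from n = 1.59 toward n = 1.0: no phase shift.
At the lower boundary (n = 1.0 to n = 1.57) the reflected ray undergoes a half-wave phase shift.
Net: one phase inversion between the two reflected rays.
With one net inversion, destructive interference in reflection requires 2 n t = m λ.
λ = 2 n t / m = 2818 / m nm.
m=3: 939 nm (IR); m=4: 705 nm (visible); m=5: 564 nm (visible); m=6: 470 nm (visible); m=7: 403 nm (visible); m=8: 352 nm (UV).

4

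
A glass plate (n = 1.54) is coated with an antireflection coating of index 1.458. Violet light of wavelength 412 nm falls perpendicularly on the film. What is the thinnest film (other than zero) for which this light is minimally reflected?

Ray reflecting at the top interface goes from n = 1.0 toward n = 1.458: a half-wave phase shift.
At the lower boundary (n = 1.458 to n = 1.54) the reflected ray undergoes a half-wave phase shift.
Net: no relative phase inversion (both shifts match).
With no net inversion, destructive interference in reflection requires 2 n t = (m + ½) λ.
Minimum at m = 0: t = λ / (4 n) = 412 / (4 × 1.458) = 70.6 nm.

70.6 nm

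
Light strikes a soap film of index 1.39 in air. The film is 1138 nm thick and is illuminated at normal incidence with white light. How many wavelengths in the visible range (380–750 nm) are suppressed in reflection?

4

At the upper boundary (n = 1.0 to n = 1.39) the reflected ray undergoes a half-wave phase shift.
Bottom surface (1.39 → 1.0): reflection off a lower-index medium gives no phase shift.
Net: one phase inversion between the two reflected rays.
So the condition for destructive reflection is 2 n t = m λ.
λ = 2 n t / m = 3164 / m nm.
m=4: 791 nm (IR); m=5: 633 nm (visible); m=6: 527 nm (visible); m=7: 452 nm (visible); m=8: 395 nm (visible); m=9: 352 nm (UV).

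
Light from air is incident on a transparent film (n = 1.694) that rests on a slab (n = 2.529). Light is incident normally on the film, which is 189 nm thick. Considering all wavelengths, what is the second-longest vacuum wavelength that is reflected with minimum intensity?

427 nm

Top surface (1.0 → 1.694): reflection off a higher-index medium gives a half-wave phase shift.
At the lower boundary (n = 1.694 to n = 2.529) the reflected ray undergoes a half-wave phase shift.
Zero or two π shifts → no net half-wave offset.
For weak reflection here: 2 n t = (m + ½) λ.
λ = 2 n t / (m + ½). The second-longest wavelength is m = 1: λ = 2 × 1.694 × 189 / 1.50 = 427 nm.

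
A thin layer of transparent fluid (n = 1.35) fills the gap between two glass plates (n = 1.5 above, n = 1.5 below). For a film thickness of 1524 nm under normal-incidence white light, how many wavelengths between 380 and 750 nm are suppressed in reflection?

At the upper boundary (n = 1.5 to n = 1.35) the reflected ray undergoes no phase shift.
Ray reflecting at the bottom interface goes from n = 1.35 toward n = 1.5: a half-wave phase shift.
The two reflections differ by half a wavelength.
With one net inversion, destructive interference in reflection requires 2 n t = m λ.
λ = 2 n t / m = 4115 / m nm.
m=5: 823 nm (IR); m=6: 686 nm (visible); m=7: 588 nm (visible); m=8: 514 nm (visible); m=9: 457 nm (visible); m=10: 411 nm (visible); m=11: 374 nm (UV).

5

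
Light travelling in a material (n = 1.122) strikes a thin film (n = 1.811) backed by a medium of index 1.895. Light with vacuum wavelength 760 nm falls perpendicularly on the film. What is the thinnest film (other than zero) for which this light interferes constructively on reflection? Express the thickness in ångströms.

At the upper boundary (n = 1.122 to n = 1.811) the reflected ray undergoes a half-wave phase shift.
At the lower boundary (n = 1.811 to n = 1.895) the reflected ray undergoes a half-wave phase shift.
Zero or two π shifts → no net half-wave offset.
For maximum reflection here: 2 n t = m λ.
Minimum nonzero at m = 1: t = λ / (2 n) = 760 / (2 × 1.811) = 210 nm.

2098 Å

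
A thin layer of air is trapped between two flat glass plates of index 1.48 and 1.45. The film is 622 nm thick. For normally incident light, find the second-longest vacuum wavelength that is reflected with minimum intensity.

Ray reflecting at the top interface goes from n = 1.48 toward n = 1.0: no phase shift.
At the lower boundary (n = 1.0 to n = 1.45) the reflected ray undergoes a half-wave phase shift.
Net: one phase inversion between the two reflected rays.
For dark reflection here: 2 n t = m λ.
λ = 2 n t / m. The second-longest wavelength is m = 2: λ = 2 × 1.0 × 622 / 2.00 = 622 nm.

622 nm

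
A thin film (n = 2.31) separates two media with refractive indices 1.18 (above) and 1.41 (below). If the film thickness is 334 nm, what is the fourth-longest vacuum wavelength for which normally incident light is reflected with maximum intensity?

Top surface (1.18 → 2.31): reflection off a higher-index medium gives a half-wave phase shift.
At the lower boundary (n = 2.31 to n = 1.41) the reflected ray undergoes no phase shift.
Exactly one π shift → a net half-wave offset.
So the condition for constructive reflection is 2 n t = (m + ½) λ.
λ = 2 n t / (m + ½). The fourth-longest wavelength is m = 3: λ = 2 × 2.31 × 334 / 3.50 = 441 nm.

441 nm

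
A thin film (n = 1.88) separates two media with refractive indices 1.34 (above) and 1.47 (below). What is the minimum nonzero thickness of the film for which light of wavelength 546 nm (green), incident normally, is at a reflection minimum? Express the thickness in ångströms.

Ray reflecting at the top interface goes from n = 1.34 toward n = 1.88: a half-wave phase shift.
Bottom surface (1.88 → 1.47): reflection off a lower-index medium gives no phase shift.
Net: one phase inversion between the two reflected rays.
So the condition for destructive reflection is 2 n t = m λ.
Minimum nonzero at m = 1: t = λ / (2 n) = 546 / (2 × 1.88) = 145 nm.

1452 Å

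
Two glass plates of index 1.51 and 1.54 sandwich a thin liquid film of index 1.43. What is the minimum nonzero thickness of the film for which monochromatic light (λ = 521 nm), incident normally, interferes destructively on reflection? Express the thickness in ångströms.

1822 Å

At the upper boundary (n = 1.51 to n = 1.43) the reflected ray undergoes no phase shift.
At the lower boundary (n = 1.43 to n = 1.54) the reflected ray undergoes a half-wave phase shift.
Exactly one π shift → a net half-wave offset.
So the condition for destructive reflection is 2 n t = m λ.
Minimum nonzero at m = 1: t = λ / (2 n) = 521 / (2 × 1.43) = 182 nm.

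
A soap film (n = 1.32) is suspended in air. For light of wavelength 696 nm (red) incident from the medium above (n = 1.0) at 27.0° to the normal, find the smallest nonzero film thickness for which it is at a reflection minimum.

281 nm

Ray reflecting at the top interface goes from n = 1.0 toward n = 1.32: a half-wave phase shift.
Ray reflecting at the bottom interface goes from n = 1.32 toward n = 1.0: no phase shift.
The two reflections differ by half a wavelength.
So the condition for destructive reflection is 2 n t cos θ_r = m λ.
Snell's law: 1.0 sin 27.0° = 1.32 sin θ_r → sin θ_r = 0.344, cos θ_r = 0.939.
Minimum nonzero at m = 1: t = λ / (2 n cos θ_r) = 696 / (2 × 1.32 × 0.939) = 281 nm.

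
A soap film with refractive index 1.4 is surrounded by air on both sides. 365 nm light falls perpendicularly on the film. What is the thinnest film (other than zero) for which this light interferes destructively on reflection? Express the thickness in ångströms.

1304 Å

Top surface (1.0 → 1.4): reflection off a higher-index medium gives a half-wave phase shift.
Ray reflecting at the bottom interface goes from n = 1.4 toward n = 1.0: no phase shift.
Net: one phase inversion between the two reflected rays.
For weak reflection here: 2 n t = m λ.
Minimum nonzero at m = 1: t = λ / (2 n) = 365 / (2 × 1.4) = 130 nm.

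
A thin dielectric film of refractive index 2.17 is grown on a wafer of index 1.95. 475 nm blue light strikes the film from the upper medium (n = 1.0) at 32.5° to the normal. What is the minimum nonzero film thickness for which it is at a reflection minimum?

113 nm

At the upper boundary (n = 1.0 to n = 2.17) the reflected ray undergoes a half-wave phase shift.
At the lower boundary (n = 2.17 to n = 1.95) the reflected ray undergoes no phase shift.
Exactly one π shift → a net half-wave offset.
So the condition for destructive reflection is 2 n t cos θ_r = m λ.
Snell's law: 1.0 sin 32.5° = 2.17 sin θ_r → sin θ_r = 0.248, cos θ_r = 0.969.
Minimum nonzero at m = 1: t = λ / (2 n cos θ_r) = 475 / (2 × 2.17 × 0.969) = 113 nm.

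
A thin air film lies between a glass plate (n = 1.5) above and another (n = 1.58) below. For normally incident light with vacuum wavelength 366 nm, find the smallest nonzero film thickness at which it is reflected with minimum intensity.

At the upper boundary (n = 1.5 to n = 1.0) the reflected ray undergoes no phase shift.
At the lower boundary (n = 1.0 to n = 1.58) the reflected ray undergoes a half-wave phase shift.
Net: one phase inversion between the two reflected rays.
With one net inversion, destructive interference in reflection requires 2 n t = m λ.
Minimum nonzero at m = 1: t = λ / (2 n) = 366 / (2 × 1.0) = 183 nm.

183 nm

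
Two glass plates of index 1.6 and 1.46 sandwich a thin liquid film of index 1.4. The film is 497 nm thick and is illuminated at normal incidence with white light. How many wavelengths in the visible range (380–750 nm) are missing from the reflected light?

2

Ray reflecting at the top interface goes from n = 1.6 toward n = 1.4: no phase shift.
At the lower boundary (n = 1.4 to n = 1.46) the reflected ray undergoes a half-wave phase shift.
Net: one phase inversion between the two reflected rays.
With one net inversion, destructive interference in reflection requires 2 n t = m λ.
λ = 2 n t / m = 1392 / m nm.
m=1: 1392 nm (IR); m=2: 696 nm (visible); m=3: 464 nm (visible); m=4: 348 nm (UV).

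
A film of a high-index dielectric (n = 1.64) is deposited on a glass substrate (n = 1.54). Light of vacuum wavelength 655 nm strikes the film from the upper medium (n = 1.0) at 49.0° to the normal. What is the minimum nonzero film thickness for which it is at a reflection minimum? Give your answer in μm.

0.225 μm

Ray reflecting at the top interface goes from n = 1.0 toward n = 1.64: a half-wave phase shift.
Ray reflecting at the bottom interface goes from n = 1.64 toward n = 1.54: no phase shift.
The two reflections differ by half a wavelength.
So the condition for destructive reflection is 2 n t cos θ_r = m λ.
Snell's law: 1.0 sin 49.0° = 1.64 sin θ_r → sin θ_r = 0.460, cos θ_r = 0.888.
Minimum nonzero at m = 1: t = λ / (2 n cos θ_r) = 655 / (2 × 1.64 × 0.888) = 225 nm.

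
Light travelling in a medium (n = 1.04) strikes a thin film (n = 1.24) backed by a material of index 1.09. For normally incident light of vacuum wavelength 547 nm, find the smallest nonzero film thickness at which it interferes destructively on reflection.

Top surface (1.04 → 1.24): reflection off a higher-index medium gives a half-wave phase shift.
Bottom surface (1.24 → 1.09): reflection off a lower-index medium gives no phase shift.
Net: one phase inversion between the two reflected rays.
With one net inversion, destructive interference in reflection requires 2 n t = m λ.
Minimum nonzero at m = 1: t = λ / (2 n) = 547 / (2 × 1.24) = 221 nm.

221 nm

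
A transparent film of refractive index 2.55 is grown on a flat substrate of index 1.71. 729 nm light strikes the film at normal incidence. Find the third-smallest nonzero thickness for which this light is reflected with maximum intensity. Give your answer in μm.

0.357 μm

At the upper boundary (n = 1.0 to n = 2.55) the reflected ray undergoes a half-wave phase shift.
Ray reflecting at the bottom interface goes from n = 2.55 toward n = 1.71: no phase shift.
Exactly one π shift → a net half-wave offset.
So the condition for constructive reflection is 2 n t = (m + ½) λ.
The third-smallest nonzero thickness corresponds to m = 2: t = (m + ½) λ / (2 n) = 2.50 × 729 / (2 × 2.55) = 357 nm.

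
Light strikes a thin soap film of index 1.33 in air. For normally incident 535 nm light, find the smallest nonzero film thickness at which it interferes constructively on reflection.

101 nm

Ray reflecting at the top interface goes from n = 1.0 toward n = 1.33: a half-wave phase shift.
Ray reflecting at the bottom interface goes from n = 1.33 toward n = 1.0: no phase shift.
Exactly one π shift → a net half-wave offset.
So the condition for constructive reflection is 2 n t = (m + ½) λ.
Minimum at m = 0: t = λ / (4 n) = 535 / (4 × 1.33) = 101 nm.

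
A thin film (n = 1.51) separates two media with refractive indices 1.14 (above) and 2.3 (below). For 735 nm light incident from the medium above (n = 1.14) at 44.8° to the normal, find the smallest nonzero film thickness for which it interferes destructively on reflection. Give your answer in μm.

0.144 μm

At the upper boundary (n = 1.14 to n = 1.51) the reflected ray undergoes a half-wave phase shift.
Ray reflecting at the bottom interface goes from n = 1.51 toward n = 2.3: a half-wave phase shift.
Net: no relative phase inversion (both shifts match).
So the condition for destructive reflection is 2 n t cos θ_r = (m + ½) λ.
Snell's law: 1.14 sin 44.8° = 1.51 sin θ_r → sin θ_r = 0.532, cos θ_r = 0.847.
Minimum at m = 0: t = λ / (4 n cos θ_r) = 735 / (4 × 1.51 × 0.847) = 144 nm.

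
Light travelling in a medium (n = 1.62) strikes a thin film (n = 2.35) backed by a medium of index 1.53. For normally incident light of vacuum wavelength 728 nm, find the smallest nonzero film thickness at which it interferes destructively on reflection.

Top surface (1.62 → 2.35): reflection off a higher-index medium gives a half-wave phase shift.
Ray reflecting at the bottom interface goes from n = 2.35 toward n = 1.53: no phase shift.
The two reflections differ by half a wavelength.
With one net inversion, destructive interference in reflection requires 2 n t = m λ.
Minimum nonzero at m = 1: t = λ / (2 n) = 728 / (2 × 2.35) = 155 nm.

155 nm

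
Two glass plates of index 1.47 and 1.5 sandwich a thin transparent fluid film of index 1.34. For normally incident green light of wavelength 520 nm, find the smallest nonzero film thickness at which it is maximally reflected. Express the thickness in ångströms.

Ray reflecting at the top interface goes from n = 1.47 toward n = 1.34: no phase shift.
At the lower boundary (n = 1.34 to n = 1.5) the reflected ray undergoes a half-wave phase shift.
Net: one phase inversion between the two reflected rays.
So the condition for constructive reflection is 2 n t = (m + ½) λ.
Minimum at m = 0: t = λ / (4 n) = 520 / (4 × 1.34) = 97.0 nm.

970 Å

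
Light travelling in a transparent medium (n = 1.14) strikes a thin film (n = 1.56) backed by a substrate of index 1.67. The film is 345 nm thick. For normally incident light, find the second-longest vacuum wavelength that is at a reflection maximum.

At the upper boundary (n = 1.14 to n = 1.56) the reflected ray undergoes a half-wave phase shift.
Bottom surface (1.56 → 1.67): reflection off a higher-index medium gives a half-wave phase shift.
The two reflections carry the same phase change, so no net offset.
So the condition for constructive reflection is 2 n t = m λ.
λ = 2 n t / m. The second-longest wavelength is m = 2: λ = 2 × 1.56 × 345 / 2.00 = 538 nm.

538 nm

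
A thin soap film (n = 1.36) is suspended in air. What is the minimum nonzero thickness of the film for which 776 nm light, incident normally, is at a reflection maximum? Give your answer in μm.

0.143 μm

At the upper boundary (n = 1.0 to n = 1.36) the reflected ray undergoes a half-wave phase shift.
Bottom surface (1.36 → 1.0): reflection off a lower-index medium gives no phase shift.
Net: one phase inversion between the two reflected rays.
For bright reflection here: 2 n t = (m + ½) λ.
Minimum at m = 0: t = λ / (4 n) = 776 / (4 × 1.36) = 143 nm.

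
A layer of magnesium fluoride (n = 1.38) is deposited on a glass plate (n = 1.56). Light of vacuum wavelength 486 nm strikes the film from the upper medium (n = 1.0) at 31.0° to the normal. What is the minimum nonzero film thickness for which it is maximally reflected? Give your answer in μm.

Ray reflecting at the top interface goes from n = 1.0 toward n = 1.38: a half-wave phase shift.
At the lower boundary (n = 1.38 to n = 1.56) the reflected ray undergoes a half-wave phase shift.
The two reflections carry the same phase change, so no net offset.
So the condition for constructive reflection is 2 n t cos θ_r = m λ.
Snell's law: 1.0 sin 31.0° = 1.38 sin θ_r → sin θ_r = 0.373, cos θ_r = 0.928.
Minimum nonzero at m = 1: t = λ / (2 n cos θ_r) = 486 / (2 × 1.38 × 0.928) = 190 nm.

0.190 μm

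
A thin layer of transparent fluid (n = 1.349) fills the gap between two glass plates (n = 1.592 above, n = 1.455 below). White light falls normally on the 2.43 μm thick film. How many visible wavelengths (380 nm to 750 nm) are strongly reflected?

8

At the upper boundary (n = 1.592 to n = 1.349) the reflected ray undergoes no phase shift.
Bottom surface (1.349 → 1.455): reflection off a higher-index medium gives a half-wave phase shift.
The two reflections differ by half a wavelength.
With one net inversion, constructive interference in reflection requires 2 n t = (m + ½) λ.
λ = 2 n t / (m + ½) = 6556 / (m + ½) nm.
m=8: 771 nm (IR); m=9: 690 nm (visible); m=10: 624 nm (visible); m=11: 570 nm (visible); m=12: 524 nm (visible); m=13: 486 nm (visible); m=14: 452 nm (visible); m=15: 423 nm (visible); m=16: 397 nm (visible); m=17: 375 nm (UV).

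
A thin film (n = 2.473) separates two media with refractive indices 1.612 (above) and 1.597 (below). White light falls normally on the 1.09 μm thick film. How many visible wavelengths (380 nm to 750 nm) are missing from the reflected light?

Ray reflecting at the top interface goes from n = 1.612 toward n = 2.473: a half-wave phase shift.
At the lower boundary (n = 2.473 to n = 1.597) the reflected ray undergoes no phase shift.
Exactly one π shift → a net half-wave offset.
With one net inversion, destructive interference in reflection requires 2 n t = m λ.
λ = 2 n t / m = 5391 / m nm.
m=7: 770 nm (IR); m=8: 674 nm (visible); m=9: 599 nm (visible); m=10: 539 nm (visible); m=11: 490 nm (visible); m=12: 449 nm (visible); m=13: 415 nm (visible); m=14: 385 nm (visible); m=15: 359 nm (UV).

7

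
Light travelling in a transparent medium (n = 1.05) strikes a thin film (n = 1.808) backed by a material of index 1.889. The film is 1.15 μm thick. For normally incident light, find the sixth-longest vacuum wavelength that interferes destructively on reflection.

756 nm

Top surface (1.05 → 1.808): reflection off a higher-index medium gives a half-wave phase shift.
Bottom surface (1.808 → 1.889): reflection off a higher-index medium gives a half-wave phase shift.
Net: no relative phase inversion (both shifts match).
So the condition for destructive reflection is 2 n t = (m + ½) λ.
λ = 2 n t / (m + ½). The sixth-longest wavelength is m = 5: λ = 2 × 1.808 × 1150 / 5.50 = 756 nm.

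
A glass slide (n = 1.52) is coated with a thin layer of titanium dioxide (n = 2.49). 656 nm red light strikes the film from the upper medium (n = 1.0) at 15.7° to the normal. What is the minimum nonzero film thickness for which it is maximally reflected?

Ray reflecting at the top interface goes from n = 1.0 toward n = 2.49: a half-wave phase shift.
At the lower boundary (n = 2.49 to n = 1.52) the reflected ray undergoes no phase shift.
Exactly one π shift → a net half-wave offset.
For maximum reflection here: 2 n t cos θ_r = (m + ½) λ.
Snell's law: 1.0 sin 15.7° = 2.49 sin θ_r → sin θ_r = 0.109, cos θ_r = 0.994.
Minimum at m = 0: t = λ / (4 n cos θ_r) = 656 / (4 × 2.49 × 0.994) = 66.3 nm.

66.3 nm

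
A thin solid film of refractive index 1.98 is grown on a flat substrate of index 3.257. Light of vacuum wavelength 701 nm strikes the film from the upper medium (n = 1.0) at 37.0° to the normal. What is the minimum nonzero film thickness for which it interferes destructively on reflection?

92.9 nm

Top surface (1.0 → 1.98): reflection off a higher-index medium gives a half-wave phase shift.
Ray reflecting at the bottom interface goes from n = 1.98 toward n = 3.257: a half-wave phase shift.
The two reflections carry the same phase change, so no net offset.
So the condition for destructive reflection is 2 n t cos θ_r = (m + ½) λ.
Snell's law: 1.0 sin 37.0° = 1.98 sin θ_r → sin θ_r = 0.304, cos θ_r = 0.953.
Minimum at m = 0: t = λ / (4 n cos θ_r) = 701 / (4 × 1.98 × 0.953) = 92.9 nm.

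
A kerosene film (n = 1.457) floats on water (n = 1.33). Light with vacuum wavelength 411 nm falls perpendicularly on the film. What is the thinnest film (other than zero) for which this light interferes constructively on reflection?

70.5 nm

Ray reflecting at the top interface goes from n = 1.0 toward n = 1.457: a half-wave phase shift.
Bottom surface (1.457 → 1.33): reflection off a lower-index medium gives no phase shift.
The two reflections differ by half a wavelength.
For strong reflection here: 2 n t = (m + ½) λ.
Minimum at m = 0: t = λ / (4 n) = 411 / (4 × 1.457) = 70.5 nm.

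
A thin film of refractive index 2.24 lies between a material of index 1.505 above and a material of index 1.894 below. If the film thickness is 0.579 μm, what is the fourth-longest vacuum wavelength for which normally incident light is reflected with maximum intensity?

741 nm

Ray reflecting at the top interface goes from n = 1.505 toward n = 2.24: a half-wave phase shift.
Ray reflecting at the bottom interface goes from n = 2.24 toward n = 1.894: no phase shift.
Exactly one π shift → a net half-wave offset.
With one net inversion, constructive interference in reflection requires 2 n t = (m + ½) λ.
λ = 2 n t / (m + ½). The fourth-longest wavelength is m = 3: λ = 2 × 2.24 × 579 / 3.50 = 741 nm.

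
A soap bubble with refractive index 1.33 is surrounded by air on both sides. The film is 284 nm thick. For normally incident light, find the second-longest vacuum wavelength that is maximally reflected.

At the upper boundary (n = 1.0 to n = 1.33) the reflected ray undergoes a half-wave phase shift.
At the lower boundary (n = 1.33 to n = 1.0) the reflected ray undergoes no phase shift.
The two reflections differ by half a wavelength.
For maximum reflection here: 2 n t = (m + ½) λ.
λ = 2 n t / (m + ½). The second-longest wavelength is m = 1: λ = 2 × 1.33 × 284 / 1.50 = 504 nm.

504 nm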